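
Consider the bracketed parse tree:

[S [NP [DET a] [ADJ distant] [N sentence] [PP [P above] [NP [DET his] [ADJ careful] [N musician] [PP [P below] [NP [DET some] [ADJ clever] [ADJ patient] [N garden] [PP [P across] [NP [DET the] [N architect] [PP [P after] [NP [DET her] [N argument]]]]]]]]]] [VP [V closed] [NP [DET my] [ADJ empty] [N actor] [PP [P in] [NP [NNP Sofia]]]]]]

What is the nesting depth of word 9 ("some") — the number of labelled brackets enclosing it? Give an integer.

Path from the root down to the word: S → NP → PP → NP → PP → NP → DET. That is 7 enclosing brackets.

7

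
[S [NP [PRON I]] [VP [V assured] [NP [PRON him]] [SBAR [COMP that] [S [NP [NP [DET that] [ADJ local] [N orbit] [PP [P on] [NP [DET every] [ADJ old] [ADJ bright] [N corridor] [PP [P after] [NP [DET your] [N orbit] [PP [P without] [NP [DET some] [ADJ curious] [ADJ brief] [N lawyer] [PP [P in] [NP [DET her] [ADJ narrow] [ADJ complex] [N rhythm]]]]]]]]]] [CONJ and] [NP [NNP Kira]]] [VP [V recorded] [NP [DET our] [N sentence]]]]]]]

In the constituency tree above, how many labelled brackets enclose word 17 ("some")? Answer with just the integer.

13

Counting open brackets not yet closed at "some": [S [VP [SBAR [S [NP [NP [PP [NP [PP [NP [PP [NP [DET = 13.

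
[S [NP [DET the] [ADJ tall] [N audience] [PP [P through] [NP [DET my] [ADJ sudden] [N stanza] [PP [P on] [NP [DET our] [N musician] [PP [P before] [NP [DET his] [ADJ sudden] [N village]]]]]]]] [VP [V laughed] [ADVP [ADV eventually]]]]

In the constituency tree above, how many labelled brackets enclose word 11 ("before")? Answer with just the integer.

Path from the root down to the word: S → NP → PP → NP → PP → NP → PP → P. That is 8 enclosing brackets.

8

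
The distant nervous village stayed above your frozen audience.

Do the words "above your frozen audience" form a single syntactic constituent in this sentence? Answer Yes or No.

The sequence corresponds to a single PP node — the prepositional phrase "above your frozen audience".

Yes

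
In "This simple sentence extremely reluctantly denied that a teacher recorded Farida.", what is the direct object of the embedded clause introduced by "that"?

Farida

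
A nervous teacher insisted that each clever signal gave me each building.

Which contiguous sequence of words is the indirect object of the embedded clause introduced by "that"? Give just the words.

me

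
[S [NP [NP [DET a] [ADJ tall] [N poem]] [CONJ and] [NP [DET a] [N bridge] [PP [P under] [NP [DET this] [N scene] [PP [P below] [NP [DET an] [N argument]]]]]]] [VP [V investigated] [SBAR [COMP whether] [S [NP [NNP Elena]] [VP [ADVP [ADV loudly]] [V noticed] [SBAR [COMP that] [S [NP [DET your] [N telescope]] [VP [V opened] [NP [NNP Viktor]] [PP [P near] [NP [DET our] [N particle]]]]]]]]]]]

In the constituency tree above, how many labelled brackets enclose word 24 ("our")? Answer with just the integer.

11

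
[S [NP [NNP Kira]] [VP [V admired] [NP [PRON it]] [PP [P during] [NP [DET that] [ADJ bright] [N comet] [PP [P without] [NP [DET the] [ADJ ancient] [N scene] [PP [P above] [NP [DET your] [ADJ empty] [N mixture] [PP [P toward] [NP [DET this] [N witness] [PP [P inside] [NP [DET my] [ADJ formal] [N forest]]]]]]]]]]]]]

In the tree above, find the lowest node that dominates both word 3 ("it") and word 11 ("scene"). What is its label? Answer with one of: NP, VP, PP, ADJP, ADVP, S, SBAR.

The smallest bracket enclosing both words is [VP admired it during that bright comet without the ancient scene above your empty mixture toward this witness inside my formal forest], so the label is VP.

VP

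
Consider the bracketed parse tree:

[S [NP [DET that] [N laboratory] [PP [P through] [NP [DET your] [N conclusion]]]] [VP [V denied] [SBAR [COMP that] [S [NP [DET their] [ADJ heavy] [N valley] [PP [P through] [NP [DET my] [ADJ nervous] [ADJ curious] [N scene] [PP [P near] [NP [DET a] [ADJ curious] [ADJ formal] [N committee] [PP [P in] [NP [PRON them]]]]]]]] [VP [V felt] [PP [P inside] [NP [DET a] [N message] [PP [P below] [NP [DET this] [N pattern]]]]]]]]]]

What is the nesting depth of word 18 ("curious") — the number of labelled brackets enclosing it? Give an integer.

Path from the root down to the word: S → VP → SBAR → S → NP → PP → NP → PP → NP → ADJ. That is 10 enclosing brackets.

10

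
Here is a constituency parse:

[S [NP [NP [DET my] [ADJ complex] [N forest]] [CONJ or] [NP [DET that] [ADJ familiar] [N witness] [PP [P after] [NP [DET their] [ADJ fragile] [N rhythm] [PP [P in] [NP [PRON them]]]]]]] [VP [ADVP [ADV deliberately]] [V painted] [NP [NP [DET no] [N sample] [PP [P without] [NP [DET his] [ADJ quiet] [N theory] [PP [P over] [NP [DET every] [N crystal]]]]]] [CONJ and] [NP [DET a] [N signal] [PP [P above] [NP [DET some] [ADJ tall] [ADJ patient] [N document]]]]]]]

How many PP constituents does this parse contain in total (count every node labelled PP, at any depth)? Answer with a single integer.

5

The PP constituents are: [PP after their fragile rhythm in them]; [PP in them]; [PP without his quiet theory over every crystal]; [PP over every crystal]; [PP above some tall patient document]. Total: 5.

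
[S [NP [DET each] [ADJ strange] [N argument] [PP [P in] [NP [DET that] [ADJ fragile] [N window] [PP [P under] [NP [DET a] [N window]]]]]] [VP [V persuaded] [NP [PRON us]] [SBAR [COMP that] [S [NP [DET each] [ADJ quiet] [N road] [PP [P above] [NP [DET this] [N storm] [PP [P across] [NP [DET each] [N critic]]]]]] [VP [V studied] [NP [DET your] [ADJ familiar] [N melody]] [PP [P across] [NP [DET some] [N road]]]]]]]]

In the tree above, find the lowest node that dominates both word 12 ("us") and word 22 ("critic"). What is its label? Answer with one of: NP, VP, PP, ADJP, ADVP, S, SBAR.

VP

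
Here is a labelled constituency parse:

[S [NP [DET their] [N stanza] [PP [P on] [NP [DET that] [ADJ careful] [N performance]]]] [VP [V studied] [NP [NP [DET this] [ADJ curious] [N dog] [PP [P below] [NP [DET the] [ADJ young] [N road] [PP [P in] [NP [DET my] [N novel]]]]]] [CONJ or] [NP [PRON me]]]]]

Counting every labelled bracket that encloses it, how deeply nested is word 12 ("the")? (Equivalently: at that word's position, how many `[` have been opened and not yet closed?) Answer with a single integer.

7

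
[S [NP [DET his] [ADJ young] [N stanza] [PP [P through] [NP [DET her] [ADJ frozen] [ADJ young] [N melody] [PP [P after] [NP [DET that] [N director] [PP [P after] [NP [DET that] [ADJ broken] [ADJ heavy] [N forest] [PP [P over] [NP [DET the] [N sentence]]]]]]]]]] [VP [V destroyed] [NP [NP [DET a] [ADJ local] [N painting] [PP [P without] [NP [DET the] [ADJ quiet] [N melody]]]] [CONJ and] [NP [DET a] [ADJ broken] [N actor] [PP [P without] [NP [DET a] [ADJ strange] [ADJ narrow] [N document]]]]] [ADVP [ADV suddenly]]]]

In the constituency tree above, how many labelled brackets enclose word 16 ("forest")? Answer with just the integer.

9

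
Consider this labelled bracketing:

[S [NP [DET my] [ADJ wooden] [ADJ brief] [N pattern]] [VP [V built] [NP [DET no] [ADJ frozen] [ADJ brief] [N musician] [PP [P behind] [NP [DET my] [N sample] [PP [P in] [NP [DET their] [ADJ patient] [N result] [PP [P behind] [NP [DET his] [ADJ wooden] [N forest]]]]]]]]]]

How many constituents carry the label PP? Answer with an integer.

3

Listing each PP by its span: [PP behind my sample in their patient result behind his wooden forest]; [PP in their patient result behind his wooden forest]; [PP behind his wooden forest] — that makes 3.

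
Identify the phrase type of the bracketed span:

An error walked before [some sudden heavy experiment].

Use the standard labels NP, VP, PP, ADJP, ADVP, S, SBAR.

The bracketed span "some sudden heavy experiment" is headed by "experiment", making it a noun phrase (NP).

NP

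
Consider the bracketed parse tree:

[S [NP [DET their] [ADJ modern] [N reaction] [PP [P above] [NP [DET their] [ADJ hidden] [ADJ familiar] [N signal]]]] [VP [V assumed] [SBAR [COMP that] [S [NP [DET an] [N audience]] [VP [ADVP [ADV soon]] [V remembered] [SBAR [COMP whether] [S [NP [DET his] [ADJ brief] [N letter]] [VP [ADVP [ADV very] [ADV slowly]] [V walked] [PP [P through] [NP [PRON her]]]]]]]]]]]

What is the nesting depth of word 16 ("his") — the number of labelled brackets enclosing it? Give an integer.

The word sits inside DET, which is inside NP, inside S, inside SBAR, inside VP, inside S, inside SBAR, inside VP, inside S — 9 brackets in all.

9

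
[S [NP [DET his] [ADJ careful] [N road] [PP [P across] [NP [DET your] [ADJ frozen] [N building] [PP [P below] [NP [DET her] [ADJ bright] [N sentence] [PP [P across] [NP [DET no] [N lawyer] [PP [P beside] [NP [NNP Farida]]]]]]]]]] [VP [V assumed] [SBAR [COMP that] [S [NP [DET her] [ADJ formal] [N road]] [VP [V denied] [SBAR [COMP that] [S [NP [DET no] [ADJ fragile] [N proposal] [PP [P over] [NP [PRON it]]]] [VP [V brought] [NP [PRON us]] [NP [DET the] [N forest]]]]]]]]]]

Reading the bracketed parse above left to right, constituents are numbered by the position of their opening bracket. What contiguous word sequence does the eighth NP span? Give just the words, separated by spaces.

Opening `[NP` markers occur at word positions 1, 5, 9, 13, 16, 19, 24, 28, 30, 31; the eighth of these opens the constituent [NP it].

it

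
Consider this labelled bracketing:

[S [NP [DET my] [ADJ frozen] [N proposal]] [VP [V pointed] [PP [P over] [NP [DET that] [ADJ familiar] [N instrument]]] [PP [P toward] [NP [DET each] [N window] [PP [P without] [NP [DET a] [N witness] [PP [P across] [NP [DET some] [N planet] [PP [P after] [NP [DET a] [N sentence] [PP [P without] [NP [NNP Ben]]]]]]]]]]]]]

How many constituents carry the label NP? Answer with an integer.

7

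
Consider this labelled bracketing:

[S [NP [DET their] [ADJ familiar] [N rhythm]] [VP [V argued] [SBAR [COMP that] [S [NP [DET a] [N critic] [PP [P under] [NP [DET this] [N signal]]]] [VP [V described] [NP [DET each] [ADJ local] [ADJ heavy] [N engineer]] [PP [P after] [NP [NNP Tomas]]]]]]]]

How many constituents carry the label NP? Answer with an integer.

Listing each NP by its span: [NP their familiar rhythm]; [NP a critic under this signal]; [NP this signal]; [NP each local heavy engineer]; [NP Tomas] — that makes 5.

5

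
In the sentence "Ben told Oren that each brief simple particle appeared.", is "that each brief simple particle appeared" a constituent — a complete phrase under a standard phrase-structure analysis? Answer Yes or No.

Yes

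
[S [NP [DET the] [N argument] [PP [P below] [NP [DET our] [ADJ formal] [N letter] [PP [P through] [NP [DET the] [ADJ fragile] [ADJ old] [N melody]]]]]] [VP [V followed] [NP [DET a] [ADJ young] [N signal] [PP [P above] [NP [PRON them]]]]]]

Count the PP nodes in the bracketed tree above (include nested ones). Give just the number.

3

Scanning left to right, an opening `[PP` appears at word positions 3, 7, 16 — 3 in total.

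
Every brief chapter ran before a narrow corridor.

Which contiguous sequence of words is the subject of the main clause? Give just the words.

every brief chapter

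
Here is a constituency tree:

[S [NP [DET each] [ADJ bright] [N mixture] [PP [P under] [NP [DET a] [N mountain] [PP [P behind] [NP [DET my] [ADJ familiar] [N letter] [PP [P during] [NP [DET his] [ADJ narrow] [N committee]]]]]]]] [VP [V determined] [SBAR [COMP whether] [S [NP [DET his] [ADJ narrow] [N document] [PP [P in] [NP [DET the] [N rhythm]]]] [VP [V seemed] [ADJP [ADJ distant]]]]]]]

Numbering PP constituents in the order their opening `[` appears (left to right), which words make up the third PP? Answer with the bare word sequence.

during his narrow committee

The PP opening brackets appear, in order, over: "under a mountain behind my familiar letter during his narrow committee"; "behind my familiar letter during his narrow committee"; "during his narrow committee"; "in the rhythm". The third one spans "during his narrow committee".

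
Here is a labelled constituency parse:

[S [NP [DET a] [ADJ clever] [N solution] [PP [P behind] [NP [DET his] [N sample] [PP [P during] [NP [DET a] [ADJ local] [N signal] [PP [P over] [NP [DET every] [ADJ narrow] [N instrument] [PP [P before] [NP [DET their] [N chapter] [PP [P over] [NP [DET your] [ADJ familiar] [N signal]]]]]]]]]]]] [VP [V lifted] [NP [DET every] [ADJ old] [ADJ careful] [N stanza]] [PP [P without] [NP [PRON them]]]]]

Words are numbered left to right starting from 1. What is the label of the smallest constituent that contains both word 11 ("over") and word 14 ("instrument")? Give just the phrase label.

Word 11 lies under S → NP → PP → NP → PP → NP → PP → P; word 14 lies under S → NP → PP → NP → PP → NP → PP → NP → N. The lowest shared node is the PP.

PP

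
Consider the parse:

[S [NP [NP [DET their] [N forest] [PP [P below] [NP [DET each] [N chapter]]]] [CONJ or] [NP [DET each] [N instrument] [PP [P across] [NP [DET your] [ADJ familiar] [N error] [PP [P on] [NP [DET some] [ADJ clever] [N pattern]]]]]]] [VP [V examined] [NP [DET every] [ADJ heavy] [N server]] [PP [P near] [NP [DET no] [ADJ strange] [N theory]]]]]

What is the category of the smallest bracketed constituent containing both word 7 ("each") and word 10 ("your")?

Both words fall inside [NP each instrument across your familiar error on some clever pattern] (words 7–16), and no smaller constituent contains them both. Label: NP.

NP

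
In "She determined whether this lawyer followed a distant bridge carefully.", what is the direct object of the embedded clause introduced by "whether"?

"followed" heads the VP of the embedded clause introduced by "whether", and "a distant bridge" is its direct object.

a distant bridge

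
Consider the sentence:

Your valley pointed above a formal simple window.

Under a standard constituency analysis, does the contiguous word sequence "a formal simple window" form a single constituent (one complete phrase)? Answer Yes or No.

Yes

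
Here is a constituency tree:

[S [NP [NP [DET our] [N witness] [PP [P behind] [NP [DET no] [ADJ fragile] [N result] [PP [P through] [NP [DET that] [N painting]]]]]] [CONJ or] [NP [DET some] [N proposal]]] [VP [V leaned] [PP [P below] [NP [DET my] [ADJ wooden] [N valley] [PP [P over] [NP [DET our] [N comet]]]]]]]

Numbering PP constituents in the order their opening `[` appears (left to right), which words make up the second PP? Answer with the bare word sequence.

In left-to-right order the PP constituents are "behind no fragile result through that painting"; "through that painting"; "below my wooden valley over our comet"; "over our comet". Number 2 is "through that painting".

through that painting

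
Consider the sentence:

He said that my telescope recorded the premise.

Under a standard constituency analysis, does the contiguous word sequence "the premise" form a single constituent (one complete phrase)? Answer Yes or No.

Yes

These words form the whole noun phrase headed by "premise", so yes — one constituent.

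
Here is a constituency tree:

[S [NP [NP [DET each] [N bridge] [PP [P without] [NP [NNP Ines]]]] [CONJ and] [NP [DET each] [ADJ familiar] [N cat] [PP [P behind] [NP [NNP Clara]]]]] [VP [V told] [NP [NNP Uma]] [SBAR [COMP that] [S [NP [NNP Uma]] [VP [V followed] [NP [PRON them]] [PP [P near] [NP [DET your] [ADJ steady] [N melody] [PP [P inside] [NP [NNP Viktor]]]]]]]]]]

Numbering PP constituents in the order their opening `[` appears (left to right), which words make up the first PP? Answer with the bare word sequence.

without Ines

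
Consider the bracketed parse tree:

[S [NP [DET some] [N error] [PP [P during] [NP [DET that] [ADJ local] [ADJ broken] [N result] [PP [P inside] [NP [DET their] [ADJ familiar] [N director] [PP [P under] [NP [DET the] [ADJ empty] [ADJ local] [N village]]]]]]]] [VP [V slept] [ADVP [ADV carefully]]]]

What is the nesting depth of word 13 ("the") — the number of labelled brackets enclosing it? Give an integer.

9

The word sits inside DET, which is inside NP, inside PP, inside NP, inside PP, inside NP, inside PP, inside NP, inside S — 9 brackets in all.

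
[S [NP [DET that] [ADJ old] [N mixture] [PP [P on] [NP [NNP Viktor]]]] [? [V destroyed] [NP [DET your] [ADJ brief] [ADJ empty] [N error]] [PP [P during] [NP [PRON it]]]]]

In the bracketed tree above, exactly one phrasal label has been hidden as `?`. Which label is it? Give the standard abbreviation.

A constituent whose immediate children are V 'destroyed', NP, PP is a verb phrase: VP.

VP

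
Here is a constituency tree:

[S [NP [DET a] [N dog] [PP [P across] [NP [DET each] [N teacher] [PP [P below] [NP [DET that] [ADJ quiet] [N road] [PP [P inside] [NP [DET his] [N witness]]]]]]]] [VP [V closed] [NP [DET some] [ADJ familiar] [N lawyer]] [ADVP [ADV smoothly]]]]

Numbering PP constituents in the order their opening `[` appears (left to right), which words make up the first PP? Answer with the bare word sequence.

across each teacher below that quiet road inside his witness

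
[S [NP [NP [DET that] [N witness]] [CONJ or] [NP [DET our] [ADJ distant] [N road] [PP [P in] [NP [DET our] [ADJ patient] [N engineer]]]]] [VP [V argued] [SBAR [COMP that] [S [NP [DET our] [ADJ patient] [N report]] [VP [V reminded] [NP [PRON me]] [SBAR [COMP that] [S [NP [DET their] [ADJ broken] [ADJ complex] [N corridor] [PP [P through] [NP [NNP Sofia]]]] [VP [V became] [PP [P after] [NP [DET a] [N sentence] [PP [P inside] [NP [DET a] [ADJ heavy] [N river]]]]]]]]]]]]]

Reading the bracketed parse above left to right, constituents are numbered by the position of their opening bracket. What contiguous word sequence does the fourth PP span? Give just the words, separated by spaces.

inside a heavy river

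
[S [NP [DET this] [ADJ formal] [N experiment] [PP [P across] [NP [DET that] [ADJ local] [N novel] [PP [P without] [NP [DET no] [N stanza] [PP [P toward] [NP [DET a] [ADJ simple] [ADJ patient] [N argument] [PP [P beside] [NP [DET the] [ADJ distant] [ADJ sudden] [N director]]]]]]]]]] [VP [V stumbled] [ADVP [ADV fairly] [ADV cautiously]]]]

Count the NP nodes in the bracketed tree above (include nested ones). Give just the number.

5

The NP constituents are: [NP this formal experiment across that local novel without no stanza toward a simple patient argument beside the distant sudden director]; [NP that local novel without no stanza toward a simple patient argument beside the distant sudden director]; [NP no stanza toward a simple patient argument beside the distant sudden director]; [NP a simple patient argument beside the distant sudden director]; [NP the distant sudden director]. Total: 5.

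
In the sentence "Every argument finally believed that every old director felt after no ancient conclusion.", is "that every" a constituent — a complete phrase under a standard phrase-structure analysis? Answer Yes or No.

No

The smallest constituent containing the whole sequence is the subordinate clause [SBAR that every old director felt after no ancient conclusion], but the sequence is only part of it — it straddles the boundary between complementizer "that" and clause "every old director felt after no ancient conclusion".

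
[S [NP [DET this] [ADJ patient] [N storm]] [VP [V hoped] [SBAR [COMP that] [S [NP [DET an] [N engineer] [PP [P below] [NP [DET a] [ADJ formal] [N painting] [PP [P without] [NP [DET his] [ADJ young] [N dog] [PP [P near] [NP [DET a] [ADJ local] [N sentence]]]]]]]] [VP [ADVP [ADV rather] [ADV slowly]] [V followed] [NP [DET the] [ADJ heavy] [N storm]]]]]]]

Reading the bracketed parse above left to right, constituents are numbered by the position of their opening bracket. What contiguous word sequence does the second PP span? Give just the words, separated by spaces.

without his young dog near a local sentence

Opening `[PP` markers occur at word positions 8, 12, 16; the second of these opens the constituent [PP without his young dog near a local sentence].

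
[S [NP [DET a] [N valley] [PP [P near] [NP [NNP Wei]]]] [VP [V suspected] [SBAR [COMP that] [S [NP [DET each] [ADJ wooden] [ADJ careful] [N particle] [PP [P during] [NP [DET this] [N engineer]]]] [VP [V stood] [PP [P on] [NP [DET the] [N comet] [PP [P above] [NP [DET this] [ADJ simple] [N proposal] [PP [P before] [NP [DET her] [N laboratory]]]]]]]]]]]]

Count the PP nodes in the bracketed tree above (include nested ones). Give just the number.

5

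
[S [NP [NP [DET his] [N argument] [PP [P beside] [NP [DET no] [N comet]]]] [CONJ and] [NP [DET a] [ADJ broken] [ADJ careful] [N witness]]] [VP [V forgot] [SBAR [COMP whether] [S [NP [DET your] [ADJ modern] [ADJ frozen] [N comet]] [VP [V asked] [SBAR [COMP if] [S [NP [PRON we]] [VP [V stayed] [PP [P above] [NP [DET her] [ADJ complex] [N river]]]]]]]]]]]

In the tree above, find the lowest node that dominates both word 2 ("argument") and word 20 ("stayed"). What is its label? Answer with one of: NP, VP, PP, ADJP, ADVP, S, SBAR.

S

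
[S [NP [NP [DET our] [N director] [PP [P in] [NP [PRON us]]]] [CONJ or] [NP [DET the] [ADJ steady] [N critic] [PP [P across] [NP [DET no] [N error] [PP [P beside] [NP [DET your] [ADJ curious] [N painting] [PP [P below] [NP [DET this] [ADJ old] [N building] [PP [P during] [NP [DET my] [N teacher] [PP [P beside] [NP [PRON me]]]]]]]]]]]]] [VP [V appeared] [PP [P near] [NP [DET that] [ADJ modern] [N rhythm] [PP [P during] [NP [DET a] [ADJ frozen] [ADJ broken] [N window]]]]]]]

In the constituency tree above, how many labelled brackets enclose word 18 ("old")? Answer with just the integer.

10

Counting open brackets not yet closed at "old": [S [NP [NP [PP [NP [PP [NP [PP [NP [ADJ = 10.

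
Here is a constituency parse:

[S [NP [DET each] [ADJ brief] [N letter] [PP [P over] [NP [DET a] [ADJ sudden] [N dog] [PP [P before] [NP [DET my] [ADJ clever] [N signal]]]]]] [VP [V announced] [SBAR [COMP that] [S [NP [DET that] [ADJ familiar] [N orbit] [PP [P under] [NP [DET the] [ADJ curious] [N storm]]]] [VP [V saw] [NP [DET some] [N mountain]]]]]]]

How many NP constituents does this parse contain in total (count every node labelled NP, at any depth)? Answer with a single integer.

6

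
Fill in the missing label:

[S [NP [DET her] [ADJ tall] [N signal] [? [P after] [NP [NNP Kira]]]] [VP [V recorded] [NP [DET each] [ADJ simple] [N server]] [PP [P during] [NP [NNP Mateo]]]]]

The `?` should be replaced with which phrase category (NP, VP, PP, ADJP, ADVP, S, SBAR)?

PP

A constituent whose immediate children are P 'after', NP is a prepositional phrase: PP.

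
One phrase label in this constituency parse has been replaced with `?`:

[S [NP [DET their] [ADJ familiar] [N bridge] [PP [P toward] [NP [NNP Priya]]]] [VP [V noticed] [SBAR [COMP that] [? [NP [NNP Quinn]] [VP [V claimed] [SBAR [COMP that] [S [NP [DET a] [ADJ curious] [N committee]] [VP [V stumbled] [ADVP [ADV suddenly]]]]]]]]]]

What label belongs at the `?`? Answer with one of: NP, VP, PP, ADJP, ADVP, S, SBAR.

S

A constituent whose immediate children are NP, VP is a clause: S.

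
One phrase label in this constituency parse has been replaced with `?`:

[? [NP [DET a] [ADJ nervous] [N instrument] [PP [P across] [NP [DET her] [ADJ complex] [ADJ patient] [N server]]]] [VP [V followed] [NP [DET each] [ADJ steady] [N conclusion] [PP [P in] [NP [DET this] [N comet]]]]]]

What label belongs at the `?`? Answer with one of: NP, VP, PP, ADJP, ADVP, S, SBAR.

S

Looking at what the `?` directly dominates — NP, VP — this is a clause (S).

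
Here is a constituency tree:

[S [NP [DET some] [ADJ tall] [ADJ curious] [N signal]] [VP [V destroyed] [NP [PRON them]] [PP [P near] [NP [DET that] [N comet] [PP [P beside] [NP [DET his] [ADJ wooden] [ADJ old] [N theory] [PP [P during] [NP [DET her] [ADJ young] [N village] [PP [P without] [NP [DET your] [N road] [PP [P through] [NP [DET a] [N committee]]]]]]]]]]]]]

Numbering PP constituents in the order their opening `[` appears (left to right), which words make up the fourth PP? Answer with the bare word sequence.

without your road through a committee

In left-to-right order the PP constituents are "near that comet beside his wooden old theory during her young village without your road through a committee"; "beside his wooden old theory during her young village without your road through a committee"; "during her young village without your road through a committee"; "without your road through a committee"; "through a committee". Number 4 is "without your road through a committee".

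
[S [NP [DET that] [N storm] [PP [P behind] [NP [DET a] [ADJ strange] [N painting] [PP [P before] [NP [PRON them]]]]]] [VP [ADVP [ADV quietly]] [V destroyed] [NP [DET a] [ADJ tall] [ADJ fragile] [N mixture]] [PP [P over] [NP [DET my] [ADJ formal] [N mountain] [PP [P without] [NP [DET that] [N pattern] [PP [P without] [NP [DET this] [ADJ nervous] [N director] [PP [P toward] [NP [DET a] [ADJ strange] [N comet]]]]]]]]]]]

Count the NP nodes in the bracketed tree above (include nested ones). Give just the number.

8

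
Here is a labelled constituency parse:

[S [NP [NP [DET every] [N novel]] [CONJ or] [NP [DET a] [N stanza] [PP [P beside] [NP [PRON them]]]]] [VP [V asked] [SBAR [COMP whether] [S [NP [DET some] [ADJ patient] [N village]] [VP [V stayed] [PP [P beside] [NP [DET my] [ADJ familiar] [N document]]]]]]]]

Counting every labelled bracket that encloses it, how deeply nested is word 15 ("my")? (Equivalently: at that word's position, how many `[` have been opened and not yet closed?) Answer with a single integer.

8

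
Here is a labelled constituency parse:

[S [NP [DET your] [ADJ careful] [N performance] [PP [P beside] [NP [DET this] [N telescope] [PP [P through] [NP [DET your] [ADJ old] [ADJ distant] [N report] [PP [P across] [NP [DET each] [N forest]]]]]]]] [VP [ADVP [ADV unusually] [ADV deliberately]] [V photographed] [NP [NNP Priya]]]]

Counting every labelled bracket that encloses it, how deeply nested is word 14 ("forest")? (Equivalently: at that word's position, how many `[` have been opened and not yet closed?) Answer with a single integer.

Path from the root down to the word: S → NP → PP → NP → PP → NP → PP → NP → N. That is 9 enclosing brackets.

9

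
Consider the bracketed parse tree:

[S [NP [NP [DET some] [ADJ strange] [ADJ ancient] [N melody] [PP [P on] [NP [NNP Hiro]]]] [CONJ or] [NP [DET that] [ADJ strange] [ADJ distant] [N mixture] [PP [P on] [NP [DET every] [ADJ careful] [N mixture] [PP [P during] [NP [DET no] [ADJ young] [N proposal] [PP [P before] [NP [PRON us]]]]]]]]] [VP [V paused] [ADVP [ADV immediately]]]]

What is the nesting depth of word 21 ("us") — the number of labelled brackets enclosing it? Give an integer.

The word sits inside PRON, which is inside NP, inside PP, inside NP, inside PP, inside NP, inside PP, inside NP, inside NP, inside S — 10 brackets in all.

10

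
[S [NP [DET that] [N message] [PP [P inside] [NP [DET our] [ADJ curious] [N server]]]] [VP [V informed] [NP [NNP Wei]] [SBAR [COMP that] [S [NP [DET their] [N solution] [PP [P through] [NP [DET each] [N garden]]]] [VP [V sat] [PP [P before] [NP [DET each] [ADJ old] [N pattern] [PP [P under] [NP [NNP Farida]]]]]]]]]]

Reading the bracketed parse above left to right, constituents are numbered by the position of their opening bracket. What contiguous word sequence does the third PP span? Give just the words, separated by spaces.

before each old pattern under Farida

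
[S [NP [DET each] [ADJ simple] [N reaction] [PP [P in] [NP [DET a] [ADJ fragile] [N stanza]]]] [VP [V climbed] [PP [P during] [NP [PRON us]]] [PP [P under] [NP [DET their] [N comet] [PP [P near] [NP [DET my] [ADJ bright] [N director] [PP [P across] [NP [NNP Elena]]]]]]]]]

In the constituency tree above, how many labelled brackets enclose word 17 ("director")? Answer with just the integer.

The word sits inside N, which is inside NP, inside PP, inside NP, inside PP, inside VP, inside S — 7 brackets in all.

7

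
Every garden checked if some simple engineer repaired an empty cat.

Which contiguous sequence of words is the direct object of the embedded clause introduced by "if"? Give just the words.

Within the embedded clause introduced by "if", the direct object of "repaired" is "an empty cat".

an empty cat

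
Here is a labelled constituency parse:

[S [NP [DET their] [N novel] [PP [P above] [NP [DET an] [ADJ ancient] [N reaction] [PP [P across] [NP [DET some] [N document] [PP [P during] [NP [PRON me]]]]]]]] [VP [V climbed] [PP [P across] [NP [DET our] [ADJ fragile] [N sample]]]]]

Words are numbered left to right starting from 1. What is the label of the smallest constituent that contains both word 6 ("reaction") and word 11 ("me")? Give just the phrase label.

NP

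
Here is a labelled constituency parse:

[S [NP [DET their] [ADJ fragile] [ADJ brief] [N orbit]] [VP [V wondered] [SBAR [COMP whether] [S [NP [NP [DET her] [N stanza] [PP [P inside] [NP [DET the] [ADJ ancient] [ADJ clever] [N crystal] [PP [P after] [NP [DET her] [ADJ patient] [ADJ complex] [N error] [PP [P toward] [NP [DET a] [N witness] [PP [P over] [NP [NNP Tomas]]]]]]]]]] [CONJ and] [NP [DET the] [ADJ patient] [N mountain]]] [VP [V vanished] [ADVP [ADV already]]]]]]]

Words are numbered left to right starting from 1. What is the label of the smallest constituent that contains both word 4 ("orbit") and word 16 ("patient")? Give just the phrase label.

S

The smallest bracket enclosing both words is [S their fragile brief orbit wondered whether her stanza inside the ancient clever crystal after her patient complex error toward a witness over Tomas and the patient mountain vanished already], so the label is S.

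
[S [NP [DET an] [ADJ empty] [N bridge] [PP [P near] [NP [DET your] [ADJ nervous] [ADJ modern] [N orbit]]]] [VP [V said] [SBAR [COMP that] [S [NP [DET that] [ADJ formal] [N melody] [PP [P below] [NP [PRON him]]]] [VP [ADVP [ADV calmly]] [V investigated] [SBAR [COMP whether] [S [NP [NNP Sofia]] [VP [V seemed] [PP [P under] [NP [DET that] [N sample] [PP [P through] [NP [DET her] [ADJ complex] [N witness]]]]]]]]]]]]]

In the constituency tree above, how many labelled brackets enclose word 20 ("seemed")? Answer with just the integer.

9

Counting open brackets not yet closed at "seemed": [S [VP [SBAR [S [VP [SBAR [S [VP [V = 9.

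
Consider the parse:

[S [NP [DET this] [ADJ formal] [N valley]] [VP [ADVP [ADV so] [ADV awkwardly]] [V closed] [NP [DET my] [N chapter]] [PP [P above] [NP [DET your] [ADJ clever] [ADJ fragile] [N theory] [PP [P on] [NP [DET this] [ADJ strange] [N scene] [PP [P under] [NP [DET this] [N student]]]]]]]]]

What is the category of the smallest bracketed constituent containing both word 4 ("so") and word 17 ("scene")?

Both words fall inside [VP so awkwardly closed my chapter above your clever fragile theory on this strange scene under this student] (words 4–20), and no smaller constituent contains them both. Label: VP.

VP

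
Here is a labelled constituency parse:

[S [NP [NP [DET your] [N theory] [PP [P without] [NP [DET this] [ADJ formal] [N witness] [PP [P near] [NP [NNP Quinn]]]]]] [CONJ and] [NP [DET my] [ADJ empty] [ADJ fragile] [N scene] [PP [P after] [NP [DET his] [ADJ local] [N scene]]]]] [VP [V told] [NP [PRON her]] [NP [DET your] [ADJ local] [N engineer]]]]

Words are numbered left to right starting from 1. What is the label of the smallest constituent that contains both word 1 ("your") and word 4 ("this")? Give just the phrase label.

The smallest bracket enclosing both words is [NP your theory without this formal witness near Quinn], so the label is NP.

NP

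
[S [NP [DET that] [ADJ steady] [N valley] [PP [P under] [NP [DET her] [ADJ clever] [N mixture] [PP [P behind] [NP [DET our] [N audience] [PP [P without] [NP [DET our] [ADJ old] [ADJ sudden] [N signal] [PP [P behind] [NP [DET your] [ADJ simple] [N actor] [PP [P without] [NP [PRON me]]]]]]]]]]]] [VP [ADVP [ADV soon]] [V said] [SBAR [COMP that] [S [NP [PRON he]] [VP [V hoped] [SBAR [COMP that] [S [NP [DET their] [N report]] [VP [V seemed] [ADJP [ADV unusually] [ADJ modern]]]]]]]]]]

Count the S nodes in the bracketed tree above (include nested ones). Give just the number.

The S constituents are: [S that steady valley under her clever mixture behind our audience without our old sudden signal behind your simple actor without me soon said that he hoped that their report seemed unusually modern]; [S he hoped that their report seemed unusually modern]; [S their report seemed unusually modern]. Total: 3.

3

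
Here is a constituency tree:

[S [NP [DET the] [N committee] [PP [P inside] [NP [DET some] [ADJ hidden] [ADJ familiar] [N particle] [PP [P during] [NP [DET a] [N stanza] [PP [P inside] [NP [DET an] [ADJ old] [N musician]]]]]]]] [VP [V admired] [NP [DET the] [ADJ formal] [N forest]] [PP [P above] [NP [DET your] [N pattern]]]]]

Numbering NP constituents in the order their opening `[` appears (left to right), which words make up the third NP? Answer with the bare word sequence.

a stanza inside an old musician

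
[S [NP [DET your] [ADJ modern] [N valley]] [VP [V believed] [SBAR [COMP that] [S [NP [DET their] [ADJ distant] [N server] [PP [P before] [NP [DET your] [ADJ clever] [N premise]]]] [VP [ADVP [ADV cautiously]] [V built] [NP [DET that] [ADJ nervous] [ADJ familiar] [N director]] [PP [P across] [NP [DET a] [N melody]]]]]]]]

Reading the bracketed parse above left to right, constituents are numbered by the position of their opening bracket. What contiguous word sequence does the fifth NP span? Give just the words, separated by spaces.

a melody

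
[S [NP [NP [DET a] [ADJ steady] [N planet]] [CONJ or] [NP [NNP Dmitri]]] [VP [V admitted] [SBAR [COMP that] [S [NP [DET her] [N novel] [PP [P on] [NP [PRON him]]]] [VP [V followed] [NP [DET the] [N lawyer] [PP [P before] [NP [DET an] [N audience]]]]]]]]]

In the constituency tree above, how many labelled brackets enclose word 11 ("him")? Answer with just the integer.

Path from the root down to the word: S → VP → SBAR → S → NP → PP → NP → PRON. That is 8 enclosing brackets.

8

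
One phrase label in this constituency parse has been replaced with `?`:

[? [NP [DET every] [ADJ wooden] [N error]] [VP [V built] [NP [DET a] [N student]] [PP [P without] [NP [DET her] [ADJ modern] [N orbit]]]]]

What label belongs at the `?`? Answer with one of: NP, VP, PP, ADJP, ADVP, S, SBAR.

S

Looking at what the `?` directly dominates — NP, VP — this is a clause (S).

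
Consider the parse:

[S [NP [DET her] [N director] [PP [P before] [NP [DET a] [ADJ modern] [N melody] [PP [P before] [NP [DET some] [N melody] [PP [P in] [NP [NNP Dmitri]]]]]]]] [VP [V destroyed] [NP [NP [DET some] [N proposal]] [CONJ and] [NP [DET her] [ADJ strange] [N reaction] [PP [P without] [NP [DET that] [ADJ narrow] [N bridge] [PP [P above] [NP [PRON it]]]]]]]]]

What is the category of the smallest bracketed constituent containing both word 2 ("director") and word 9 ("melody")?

NP

Word 2 lies under S → NP → N; word 9 lies under S → NP → PP → NP → PP → NP → N. The lowest shared node is the NP.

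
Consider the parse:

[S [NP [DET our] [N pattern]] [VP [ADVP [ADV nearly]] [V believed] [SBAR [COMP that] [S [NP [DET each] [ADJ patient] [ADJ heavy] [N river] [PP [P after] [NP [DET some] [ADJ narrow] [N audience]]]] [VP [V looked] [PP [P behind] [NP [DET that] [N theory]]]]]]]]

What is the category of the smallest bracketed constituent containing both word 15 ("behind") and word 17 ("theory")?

PP

Both words fall inside [PP behind that theory] (words 15–17), and no smaller constituent contains them both. Label: PP.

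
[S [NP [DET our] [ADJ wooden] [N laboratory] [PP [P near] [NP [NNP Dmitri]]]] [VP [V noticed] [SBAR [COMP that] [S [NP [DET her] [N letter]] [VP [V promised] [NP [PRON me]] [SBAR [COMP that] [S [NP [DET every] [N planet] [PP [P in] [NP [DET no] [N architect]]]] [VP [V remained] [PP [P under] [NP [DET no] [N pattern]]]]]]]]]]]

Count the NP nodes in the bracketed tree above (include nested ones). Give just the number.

7

Scanning left to right, an opening `[NP` appears at word positions 1, 5, 8, 11, 13, 16, 20 — 7 in total.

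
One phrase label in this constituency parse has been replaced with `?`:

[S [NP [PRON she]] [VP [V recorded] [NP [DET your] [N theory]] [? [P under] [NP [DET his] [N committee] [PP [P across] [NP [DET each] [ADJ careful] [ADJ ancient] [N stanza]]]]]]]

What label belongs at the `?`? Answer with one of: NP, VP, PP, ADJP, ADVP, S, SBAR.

PP

A constituent whose immediate children are P 'under', NP is a prepositional phrase: PP.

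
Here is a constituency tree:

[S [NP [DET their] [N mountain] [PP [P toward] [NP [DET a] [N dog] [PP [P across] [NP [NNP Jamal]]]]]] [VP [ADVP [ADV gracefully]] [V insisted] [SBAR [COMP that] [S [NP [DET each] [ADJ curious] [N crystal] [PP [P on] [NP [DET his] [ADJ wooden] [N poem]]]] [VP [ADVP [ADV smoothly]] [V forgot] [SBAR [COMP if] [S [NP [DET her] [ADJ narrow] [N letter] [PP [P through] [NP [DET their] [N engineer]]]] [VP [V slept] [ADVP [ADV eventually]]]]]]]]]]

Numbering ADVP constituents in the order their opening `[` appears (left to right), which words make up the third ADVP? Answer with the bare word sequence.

eventually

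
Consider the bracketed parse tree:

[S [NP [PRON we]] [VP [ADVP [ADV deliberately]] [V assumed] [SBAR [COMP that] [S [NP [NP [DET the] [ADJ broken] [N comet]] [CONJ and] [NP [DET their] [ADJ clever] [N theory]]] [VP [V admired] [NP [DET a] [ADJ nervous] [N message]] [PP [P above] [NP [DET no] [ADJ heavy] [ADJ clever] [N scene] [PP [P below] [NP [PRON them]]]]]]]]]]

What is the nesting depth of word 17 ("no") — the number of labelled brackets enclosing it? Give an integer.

The word sits inside DET, which is inside NP, inside PP, inside VP, inside S, inside SBAR, inside VP, inside S — 8 brackets in all.

8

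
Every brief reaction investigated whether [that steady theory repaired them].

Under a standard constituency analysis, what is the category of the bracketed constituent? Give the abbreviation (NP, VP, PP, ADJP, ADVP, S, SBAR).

S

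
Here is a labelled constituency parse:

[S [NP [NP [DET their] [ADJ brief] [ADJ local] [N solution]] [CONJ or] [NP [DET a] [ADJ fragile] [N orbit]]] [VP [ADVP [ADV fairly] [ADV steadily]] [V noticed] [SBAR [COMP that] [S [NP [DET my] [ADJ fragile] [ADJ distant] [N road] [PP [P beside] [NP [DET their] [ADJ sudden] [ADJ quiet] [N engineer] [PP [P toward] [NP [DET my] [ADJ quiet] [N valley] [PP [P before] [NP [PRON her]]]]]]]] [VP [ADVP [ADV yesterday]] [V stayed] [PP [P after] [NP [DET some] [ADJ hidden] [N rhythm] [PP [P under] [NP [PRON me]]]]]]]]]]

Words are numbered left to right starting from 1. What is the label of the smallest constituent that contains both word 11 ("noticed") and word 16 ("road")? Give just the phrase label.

VP

The smallest bracket enclosing both words is [VP fairly steadily noticed that my fragile distant road beside their sudden quiet engineer toward my quiet valley before her yesterday stayed after some hidden rhythm under me], so the label is VP.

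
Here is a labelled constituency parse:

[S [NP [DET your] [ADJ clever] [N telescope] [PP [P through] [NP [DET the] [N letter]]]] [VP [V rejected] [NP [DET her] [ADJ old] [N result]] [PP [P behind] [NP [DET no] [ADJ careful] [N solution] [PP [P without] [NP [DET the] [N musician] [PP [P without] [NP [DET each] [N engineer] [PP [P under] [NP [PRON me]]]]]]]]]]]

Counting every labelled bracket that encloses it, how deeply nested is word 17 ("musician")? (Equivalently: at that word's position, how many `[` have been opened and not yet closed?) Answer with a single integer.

7

Path from the root down to the word: S → VP → PP → NP → PP → NP → N. That is 7 enclosing brackets.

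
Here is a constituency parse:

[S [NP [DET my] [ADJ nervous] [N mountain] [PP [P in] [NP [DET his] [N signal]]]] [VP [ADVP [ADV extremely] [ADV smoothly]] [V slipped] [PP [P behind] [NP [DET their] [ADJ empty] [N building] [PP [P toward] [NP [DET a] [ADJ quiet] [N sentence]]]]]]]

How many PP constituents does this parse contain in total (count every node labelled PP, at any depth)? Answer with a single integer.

The PP constituents are: [PP in his signal]; [PP behind their empty building toward a quiet sentence]; [PP toward a quiet sentence]. Total: 3.

3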